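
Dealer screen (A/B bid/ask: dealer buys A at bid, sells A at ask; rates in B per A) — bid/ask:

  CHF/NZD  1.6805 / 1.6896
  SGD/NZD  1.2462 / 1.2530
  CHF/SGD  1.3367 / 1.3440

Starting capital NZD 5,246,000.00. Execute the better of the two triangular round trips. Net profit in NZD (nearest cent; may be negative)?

Net result: NZD -11,002.68 (no profitable arbitrage after spreads)

Best loop NZD → SGD → CHF → NZD:
NZD 5,246,000.00 ÷ 1.2530 (buy SGD at ask) = SGD 4,186,751.80
SGD 4,186,751.80 ÷ 1.3440 (buy CHF at ask) = CHF 3,115,142.71
CHF 3,115,142.71 × 1.6805 (sell CHF at bid) = NZD 5,234,997.32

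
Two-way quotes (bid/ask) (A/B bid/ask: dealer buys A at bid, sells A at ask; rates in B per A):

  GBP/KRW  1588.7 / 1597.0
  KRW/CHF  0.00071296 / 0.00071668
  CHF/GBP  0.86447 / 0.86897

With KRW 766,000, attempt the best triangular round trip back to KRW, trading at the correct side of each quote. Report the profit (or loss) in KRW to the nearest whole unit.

Net profit: KRW 4,183

Best loop KRW → GBP → CHF → KRW:
KRW 766,000 ÷ 1597.0 (buy GBP at ask) = GBP 479.65
GBP 479.65 ÷ 0.86897 (buy CHF at ask) = CHF 551.97
CHF 551.97 ÷ 0.00071668 (buy KRW at ask) = KRW 770,183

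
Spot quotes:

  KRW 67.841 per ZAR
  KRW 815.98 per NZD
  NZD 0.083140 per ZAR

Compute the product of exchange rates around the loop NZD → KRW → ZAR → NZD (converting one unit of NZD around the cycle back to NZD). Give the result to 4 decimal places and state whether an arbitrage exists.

Around NZD → KRW → ZAR → NZD: 1 × 815.98 ÷ 67.841 × 0.083140 = 0.999994
Product ≈ 1 (deviation 0.001%, within rounding noise).

1.0000 (no arbitrage)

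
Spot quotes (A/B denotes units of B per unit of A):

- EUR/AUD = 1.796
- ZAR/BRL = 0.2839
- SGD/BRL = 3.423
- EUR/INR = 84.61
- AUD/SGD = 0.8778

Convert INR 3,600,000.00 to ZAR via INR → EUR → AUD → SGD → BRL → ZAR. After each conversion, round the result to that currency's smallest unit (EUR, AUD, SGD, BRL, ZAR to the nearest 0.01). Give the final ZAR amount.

ZAR 808,768.44

INR 3,600,000.00 ÷ 84.61 = EUR 42,548.16
EUR 42,548.16 × 1.796 = AUD 76,416.50
AUD 76,416.50 × 0.8778 = SGD 67,078.40
SGD 67,078.40 × 3.423 = BRL 229,609.36
BRL 229,609.36 ÷ 0.2839 = ZAR 808,768.44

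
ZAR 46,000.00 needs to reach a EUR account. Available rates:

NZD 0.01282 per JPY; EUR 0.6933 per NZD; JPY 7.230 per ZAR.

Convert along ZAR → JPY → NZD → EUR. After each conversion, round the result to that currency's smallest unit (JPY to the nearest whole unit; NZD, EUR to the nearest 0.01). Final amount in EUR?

ZAR 46,000.00 × 7.230 = JPY 332,580
JPY 332,580 × 0.01282 = NZD 4,263.68
NZD 4,263.68 × 0.6933 = EUR 2,956.01

EUR 2,956.01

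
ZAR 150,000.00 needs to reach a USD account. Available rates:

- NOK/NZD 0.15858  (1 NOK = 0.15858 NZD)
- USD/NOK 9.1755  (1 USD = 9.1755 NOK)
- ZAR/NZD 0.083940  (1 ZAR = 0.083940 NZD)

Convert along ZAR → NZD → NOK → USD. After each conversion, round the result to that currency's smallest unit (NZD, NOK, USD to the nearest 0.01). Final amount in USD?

ZAR 150,000.00 × 0.083940 = NZD 12,591.00
NZD 12,591.00 ÷ 0.15858 = NOK 79,398.41
NOK 79,398.41 ÷ 9.1755 = USD 8,653.31

USD 8,653.31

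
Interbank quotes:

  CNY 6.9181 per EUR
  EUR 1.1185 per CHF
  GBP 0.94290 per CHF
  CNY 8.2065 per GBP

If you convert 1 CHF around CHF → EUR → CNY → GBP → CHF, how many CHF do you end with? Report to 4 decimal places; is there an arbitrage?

Around CHF → EUR → CNY → GBP → CHF: 1 × 1.1185 × 6.9181 ÷ 8.2065 ÷ 0.94290 = 0.999998
Product ≈ 1 (deviation 0.000%, within rounding noise).

1.0000 (no arbitrage)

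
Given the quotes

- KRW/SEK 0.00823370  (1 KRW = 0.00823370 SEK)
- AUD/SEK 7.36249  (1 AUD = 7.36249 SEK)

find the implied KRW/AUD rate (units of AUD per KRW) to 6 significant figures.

KRW/AUD = 0.00111833

1 KRW × 0.00823370 = 0.0082337 SEK
0.0082337 SEK ÷ 7.36249 = 0.00111833 AUD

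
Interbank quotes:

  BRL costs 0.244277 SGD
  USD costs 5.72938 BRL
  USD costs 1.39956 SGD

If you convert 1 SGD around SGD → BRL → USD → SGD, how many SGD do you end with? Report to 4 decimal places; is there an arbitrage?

1.0000 (no arbitrage)

Around SGD → BRL → USD → SGD: 1 ÷ 0.244277 ÷ 5.72938 × 1.39956 = 1.000003
Product ≈ 1 (deviation 0.000%, within rounding noise).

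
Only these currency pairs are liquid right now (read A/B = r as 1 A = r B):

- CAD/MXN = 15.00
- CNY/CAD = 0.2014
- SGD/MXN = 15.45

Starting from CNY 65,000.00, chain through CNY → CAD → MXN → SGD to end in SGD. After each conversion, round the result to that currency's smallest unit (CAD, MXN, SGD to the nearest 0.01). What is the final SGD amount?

CNY 65,000.00 × 0.2014 = CAD 13,091.00
CAD 13,091.00 × 15.00 = MXN 196,365.00
MXN 196,365.00 ÷ 15.45 = SGD 12,709.71

SGD 12,709.71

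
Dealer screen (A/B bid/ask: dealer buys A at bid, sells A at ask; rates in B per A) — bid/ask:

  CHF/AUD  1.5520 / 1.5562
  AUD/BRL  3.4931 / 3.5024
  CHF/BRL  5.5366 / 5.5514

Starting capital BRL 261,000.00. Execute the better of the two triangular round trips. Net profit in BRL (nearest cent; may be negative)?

Best loop BRL → AUD → CHF → BRL:
BRL 261,000.00 ÷ 3.5024 (buy AUD at ask) = AUD 74,520.33
AUD 74,520.33 ÷ 1.5562 (buy CHF at ask) = CHF 47,886.09
CHF 47,886.09 × 5.5366 (sell CHF at bid) = BRL 265,126.11

Net profit: BRL 4,126.11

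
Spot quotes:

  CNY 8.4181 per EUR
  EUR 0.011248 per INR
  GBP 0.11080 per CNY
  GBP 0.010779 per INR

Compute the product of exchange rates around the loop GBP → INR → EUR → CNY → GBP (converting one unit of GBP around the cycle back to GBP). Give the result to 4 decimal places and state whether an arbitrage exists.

Around GBP → INR → EUR → CNY → GBP: 1 ÷ 0.010779 × 0.011248 × 8.4181 × 0.11080 = 0.973309
Product < 1; profitable direction is GBP → CNY → EUR → INR → GBP.

0.9733 (arbitrage exists)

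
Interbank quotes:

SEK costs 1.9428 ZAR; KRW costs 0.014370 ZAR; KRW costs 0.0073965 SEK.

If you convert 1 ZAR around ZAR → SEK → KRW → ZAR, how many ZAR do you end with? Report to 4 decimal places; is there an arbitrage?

Around ZAR → SEK → KRW → ZAR: 1 ÷ 1.9428 ÷ 0.0073965 × 0.014370 = 1.000006
Product ≈ 1 (deviation 0.001%, within rounding noise).

1.0000 (no arbitrage)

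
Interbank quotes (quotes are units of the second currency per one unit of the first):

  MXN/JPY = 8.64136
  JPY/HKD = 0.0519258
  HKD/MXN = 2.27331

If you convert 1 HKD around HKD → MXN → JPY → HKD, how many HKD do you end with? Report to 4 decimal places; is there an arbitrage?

Around HKD → MXN → JPY → HKD: 1 × 2.27331 × 8.64136 × 0.0519258 = 1.020056
Product > 1; profitable direction is HKD → MXN → JPY → HKD.

1.0201 (arbitrage exists)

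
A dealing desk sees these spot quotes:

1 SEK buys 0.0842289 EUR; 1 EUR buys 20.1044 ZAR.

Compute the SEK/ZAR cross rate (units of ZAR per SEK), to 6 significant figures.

1 SEK × 0.0842289 = 0.0842289 EUR
0.0842289 EUR × 20.1044 = 1.69337 ZAR

SEK/ZAR = 1.69337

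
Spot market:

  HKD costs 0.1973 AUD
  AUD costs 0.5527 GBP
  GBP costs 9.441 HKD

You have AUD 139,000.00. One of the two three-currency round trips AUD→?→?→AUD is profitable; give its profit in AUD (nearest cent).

Profitable loop is AUD → GBP → HKD → AUD:
AUD 139,000.00 × 0.5527 = GBP 76,825.30
GBP 76,825.30 × 9.441 = HKD 725,307.66
HKD 725,307.66 × 0.1973 = AUD 143,103.20
Profit = AUD 143,103.20 − AUD 139,000.00

Profit: AUD 4,103.20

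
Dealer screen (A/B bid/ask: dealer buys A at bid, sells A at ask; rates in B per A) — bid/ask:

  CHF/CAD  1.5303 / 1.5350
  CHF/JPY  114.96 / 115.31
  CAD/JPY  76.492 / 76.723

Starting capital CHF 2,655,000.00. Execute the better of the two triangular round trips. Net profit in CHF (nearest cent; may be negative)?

Best loop CHF → CAD → JPY → CHF:
CHF 2,655,000.00 × 1.5303 (sell CHF at bid) = CAD 4,062,946.50
CAD 4,062,946.50 × 76.492 (sell CAD at bid) = JPY 310,782,904
JPY 310,782,904 ÷ 115.31 (buy CHF at ask) = CHF 2,695,194.72

Net profit: CHF 40,194.72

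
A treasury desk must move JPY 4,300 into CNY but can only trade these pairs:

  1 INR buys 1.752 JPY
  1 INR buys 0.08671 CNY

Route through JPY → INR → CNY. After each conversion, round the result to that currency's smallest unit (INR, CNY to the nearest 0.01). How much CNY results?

JPY 4,300 ÷ 1.752 = INR 2,454.34
INR 2,454.34 × 0.08671 = CNY 212.82

CNY 212.82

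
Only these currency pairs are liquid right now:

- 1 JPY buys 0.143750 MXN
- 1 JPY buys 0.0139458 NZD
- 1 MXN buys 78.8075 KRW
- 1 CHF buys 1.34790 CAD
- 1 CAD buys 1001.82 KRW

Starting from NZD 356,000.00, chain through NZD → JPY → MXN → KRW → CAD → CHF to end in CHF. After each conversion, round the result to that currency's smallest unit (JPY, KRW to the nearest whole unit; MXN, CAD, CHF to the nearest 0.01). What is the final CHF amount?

CHF 214,158.15

NZD 356,000.00 ÷ 0.0139458 = JPY 25,527,399
JPY 25,527,399 × 0.143750 = MXN 3,669,563.61
MXN 3,669,563.61 × 78.8075 = KRW 289,189,134
KRW 289,189,134 ÷ 1001.82 = CAD 288,663.77
CAD 288,663.77 ÷ 1.34790 = CHF 214,158.15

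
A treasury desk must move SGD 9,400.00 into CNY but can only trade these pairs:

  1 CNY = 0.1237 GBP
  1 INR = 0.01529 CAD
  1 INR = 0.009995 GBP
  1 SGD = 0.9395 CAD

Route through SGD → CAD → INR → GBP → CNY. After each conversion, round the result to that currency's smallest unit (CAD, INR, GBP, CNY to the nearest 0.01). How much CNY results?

SGD 9,400.00 × 0.9395 = CAD 8,831.30
CAD 8,831.30 ÷ 0.01529 = INR 577,586.66
INR 577,586.66 × 0.009995 = GBP 5,772.98
GBP 5,772.98 ÷ 0.1237 = CNY 46,669.20

CNY 46,669.20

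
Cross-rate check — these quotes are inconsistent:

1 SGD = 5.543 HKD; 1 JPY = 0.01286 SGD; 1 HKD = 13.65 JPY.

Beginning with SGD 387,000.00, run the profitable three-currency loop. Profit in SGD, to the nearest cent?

Profitable loop is SGD → JPY → HKD → SGD:
SGD 387,000.00 ÷ 0.01286 = JPY 30,093,313
JPY 30,093,313 ÷ 13.65 = HKD 2,204,638.29
HKD 2,204,638.29 ÷ 5.543 = SGD 397,733.77
Profit = SGD 397,733.77 − SGD 387,000.00

Profit: SGD 10,733.77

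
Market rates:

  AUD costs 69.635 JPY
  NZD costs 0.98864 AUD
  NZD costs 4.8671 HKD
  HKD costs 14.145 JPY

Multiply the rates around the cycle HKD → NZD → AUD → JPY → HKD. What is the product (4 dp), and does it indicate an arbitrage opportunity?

1.0000 (no arbitrage)

Around HKD → NZD → AUD → JPY → HKD: 1 ÷ 4.8671 × 0.98864 × 69.635 ÷ 14.145 = 0.999983
Product ≈ 1 (deviation 0.002%, within rounding noise).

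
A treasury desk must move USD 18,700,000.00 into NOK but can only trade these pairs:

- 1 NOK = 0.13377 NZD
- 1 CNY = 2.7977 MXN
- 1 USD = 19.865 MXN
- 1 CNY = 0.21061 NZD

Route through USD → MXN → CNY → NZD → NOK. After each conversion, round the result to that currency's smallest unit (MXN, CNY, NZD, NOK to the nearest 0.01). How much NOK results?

NOK 209,049,577.48

USD 18,700,000.00 × 19.865 = MXN 371,475,500.00
MXN 371,475,500.00 ÷ 2.7977 = CNY 132,778,889.80
CNY 132,778,889.80 × 0.21061 = NZD 27,964,561.98
NZD 27,964,561.98 ÷ 0.13377 = NOK 209,049,577.48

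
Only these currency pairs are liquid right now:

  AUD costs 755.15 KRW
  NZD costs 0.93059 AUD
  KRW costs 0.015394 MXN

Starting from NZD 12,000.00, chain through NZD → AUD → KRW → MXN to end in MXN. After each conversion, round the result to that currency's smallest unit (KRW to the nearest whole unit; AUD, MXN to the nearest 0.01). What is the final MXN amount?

MXN 129,814.83

NZD 12,000.00 × 0.93059 = AUD 11,167.08
AUD 11,167.08 × 755.15 = KRW 8,432,820
KRW 8,432,820 × 0.015394 = MXN 129,814.83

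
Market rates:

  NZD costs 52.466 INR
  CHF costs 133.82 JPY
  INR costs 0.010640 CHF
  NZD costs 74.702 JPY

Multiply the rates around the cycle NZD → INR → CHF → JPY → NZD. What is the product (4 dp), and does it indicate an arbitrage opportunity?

Around NZD → INR → CHF → JPY → NZD: 1 × 52.466 × 0.010640 × 133.82 ÷ 74.702 = 1.000019
Product ≈ 1 (deviation 0.002%, within rounding noise).

1.0000 (no arbitrage)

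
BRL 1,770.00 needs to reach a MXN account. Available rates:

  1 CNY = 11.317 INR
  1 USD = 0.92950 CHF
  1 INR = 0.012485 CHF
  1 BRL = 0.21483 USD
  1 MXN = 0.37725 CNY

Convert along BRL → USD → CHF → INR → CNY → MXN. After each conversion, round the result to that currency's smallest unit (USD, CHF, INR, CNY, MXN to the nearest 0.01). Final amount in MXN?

BRL 1,770.00 × 0.21483 = USD 380.25
USD 380.25 × 0.92950 = CHF 353.44
CHF 353.44 ÷ 0.012485 = INR 28,309.17
INR 28,309.17 ÷ 11.317 = CNY 2,501.47
CNY 2,501.47 ÷ 0.37725 = MXN 6,630.80

MXN 6,630.80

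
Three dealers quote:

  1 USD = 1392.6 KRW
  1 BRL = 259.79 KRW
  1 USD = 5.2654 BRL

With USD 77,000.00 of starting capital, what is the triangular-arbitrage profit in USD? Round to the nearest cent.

Profit: USD 1,390.48

Profitable loop is USD → KRW → BRL → USD:
USD 77,000.00 × 1392.6 = KRW 107,230,200
KRW 107,230,200 ÷ 259.79 = BRL 412,757.23
BRL 412,757.23 ÷ 5.2654 = USD 78,390.48
Profit = USD 78,390.48 − USD 77,000.00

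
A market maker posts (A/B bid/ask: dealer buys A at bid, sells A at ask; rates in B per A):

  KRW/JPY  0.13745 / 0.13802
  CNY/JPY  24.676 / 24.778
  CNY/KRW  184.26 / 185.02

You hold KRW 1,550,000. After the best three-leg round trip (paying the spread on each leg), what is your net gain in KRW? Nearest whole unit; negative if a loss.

Net profit: KRW 34,314

Best loop KRW → JPY → CNY → KRW:
KRW 1,550,000 × 0.13745 (sell KRW at bid) = JPY 213,047
JPY 213,047 ÷ 24.778 (buy CNY at ask) = CNY 8,598.25
CNY 8,598.25 × 184.26 (sell CNY at bid) = KRW 1,584,314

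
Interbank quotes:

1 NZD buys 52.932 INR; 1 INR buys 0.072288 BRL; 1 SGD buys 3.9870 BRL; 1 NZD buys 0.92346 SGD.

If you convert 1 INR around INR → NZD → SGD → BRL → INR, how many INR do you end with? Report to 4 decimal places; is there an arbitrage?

Around INR → NZD → SGD → BRL → INR: 1 ÷ 52.932 × 0.92346 × 3.9870 ÷ 0.072288 = 0.962232
Product < 1; profitable direction is INR → BRL → SGD → NZD → INR.

0.9622 (arbitrage exists)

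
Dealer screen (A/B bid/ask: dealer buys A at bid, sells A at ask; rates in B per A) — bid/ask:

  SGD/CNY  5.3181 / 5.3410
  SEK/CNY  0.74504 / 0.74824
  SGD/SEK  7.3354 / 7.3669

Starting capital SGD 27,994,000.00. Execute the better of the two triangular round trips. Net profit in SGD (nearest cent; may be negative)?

Net profit: SGD 650,798.47

Best loop SGD → SEK → CNY → SGD:
SGD 27,994,000.00 × 7.3354 (sell SGD at bid) = SEK 205,347,187.60
SEK 205,347,187.60 × 0.74504 (sell SEK at bid) = CNY 152,991,868.65
CNY 152,991,868.65 ÷ 5.3410 (buy SGD at ask) = SGD 28,644,798.47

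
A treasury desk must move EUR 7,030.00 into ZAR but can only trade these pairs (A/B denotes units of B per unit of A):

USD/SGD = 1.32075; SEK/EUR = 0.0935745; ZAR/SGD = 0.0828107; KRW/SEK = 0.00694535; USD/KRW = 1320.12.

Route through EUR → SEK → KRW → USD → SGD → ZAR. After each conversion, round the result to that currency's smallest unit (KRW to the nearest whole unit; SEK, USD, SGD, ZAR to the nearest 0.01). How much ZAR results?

EUR 7,030.00 ÷ 0.0935745 = SEK 75,127.30
SEK 75,127.30 ÷ 0.00694535 = KRW 10,816,921
KRW 10,816,921 ÷ 1320.12 = USD 8,193.89
USD 8,193.89 × 1.32075 = SGD 10,822.08
SGD 10,822.08 ÷ 0.0828107 = ZAR 130,684.56

ZAR 130,684.56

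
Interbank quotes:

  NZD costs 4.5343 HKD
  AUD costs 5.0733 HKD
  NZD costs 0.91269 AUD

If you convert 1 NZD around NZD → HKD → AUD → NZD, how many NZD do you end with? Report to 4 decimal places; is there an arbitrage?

Around NZD → HKD → AUD → NZD: 1 × 4.5343 ÷ 5.0733 ÷ 0.91269 = 0.979256
Product < 1; profitable direction is NZD → AUD → HKD → NZD.

0.9793 (arbitrage exists)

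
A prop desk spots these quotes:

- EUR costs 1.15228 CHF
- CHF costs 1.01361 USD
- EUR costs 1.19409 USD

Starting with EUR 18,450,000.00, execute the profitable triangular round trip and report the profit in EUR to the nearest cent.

Profitable loop is EUR → USD → CHF → EUR:
EUR 18,450,000.00 × 1.19409 = USD 22,030,960.50
USD 22,030,960.50 ÷ 1.01361 = CHF 21,735,145.17
CHF 21,735,145.17 ÷ 1.15228 = EUR 18,862,728.83
Profit = EUR 18,862,728.83 − EUR 18,450,000.00

Profit: EUR 412,728.83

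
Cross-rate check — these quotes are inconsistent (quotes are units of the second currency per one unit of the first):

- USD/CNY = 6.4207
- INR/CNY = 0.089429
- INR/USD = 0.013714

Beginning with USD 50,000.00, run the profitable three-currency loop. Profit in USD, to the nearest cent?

Profitable loop is USD → INR → CNY → USD:
USD 50,000.00 ÷ 0.013714 = INR 3,645,909.29
INR 3,645,909.29 × 0.089429 = CNY 326,050.02
CNY 326,050.02 ÷ 6.4207 = USD 50,781.07
Profit = USD 50,781.07 − USD 50,000.00

Profit: USD 781.07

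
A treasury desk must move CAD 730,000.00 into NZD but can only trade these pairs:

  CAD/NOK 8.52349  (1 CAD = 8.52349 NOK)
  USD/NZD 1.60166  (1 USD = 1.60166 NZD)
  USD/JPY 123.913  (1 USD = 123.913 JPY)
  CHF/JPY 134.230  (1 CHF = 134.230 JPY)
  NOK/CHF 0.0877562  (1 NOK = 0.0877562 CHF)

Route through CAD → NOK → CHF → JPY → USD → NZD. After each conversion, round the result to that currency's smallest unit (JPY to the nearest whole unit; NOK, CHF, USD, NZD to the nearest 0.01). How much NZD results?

NZD 947,373.39

CAD 730,000.00 × 8.52349 = NOK 6,222,147.70
NOK 6,222,147.70 × 0.0877562 = CHF 546,032.04
CHF 546,032.04 × 134.230 = JPY 73,293,881
JPY 73,293,881 ÷ 123.913 = USD 591,494.69
USD 591,494.69 × 1.60166 = NZD 947,373.39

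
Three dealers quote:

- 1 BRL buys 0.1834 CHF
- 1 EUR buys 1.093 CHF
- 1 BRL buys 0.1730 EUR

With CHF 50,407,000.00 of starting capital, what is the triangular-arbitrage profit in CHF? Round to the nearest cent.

Profit: CHF 1,563,606.45

Profitable loop is CHF → BRL → EUR → CHF:
CHF 50,407,000.00 ÷ 0.1834 = BRL 274,847,328.24
BRL 274,847,328.24 × 0.1730 = EUR 47,548,587.79
EUR 47,548,587.79 × 1.093 = CHF 51,970,606.45
Profit = CHF 51,970,606.45 − CHF 50,407,000.00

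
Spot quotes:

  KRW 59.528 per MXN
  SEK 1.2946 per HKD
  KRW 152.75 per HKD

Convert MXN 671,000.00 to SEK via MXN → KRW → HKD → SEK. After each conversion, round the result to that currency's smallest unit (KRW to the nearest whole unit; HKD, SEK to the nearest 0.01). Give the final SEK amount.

SEK 338,530.81

MXN 671,000.00 × 59.528 = KRW 39,943,288
KRW 39,943,288 ÷ 152.75 = HKD 261,494.52
HKD 261,494.52 × 1.2946 = SEK 338,530.81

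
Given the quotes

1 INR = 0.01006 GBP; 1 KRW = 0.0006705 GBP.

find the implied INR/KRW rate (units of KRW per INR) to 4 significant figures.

INR/KRW = 15.00

1 INR × 0.01006 = 0.01006 GBP
0.01006 GBP ÷ 0.0006705 = 15.0037 KRW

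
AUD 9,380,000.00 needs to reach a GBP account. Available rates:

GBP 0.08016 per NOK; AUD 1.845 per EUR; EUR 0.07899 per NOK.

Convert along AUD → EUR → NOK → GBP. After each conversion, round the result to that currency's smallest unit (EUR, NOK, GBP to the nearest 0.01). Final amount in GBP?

GBP 5,159,315.22

AUD 9,380,000.00 ÷ 1.845 = EUR 5,084,010.84
EUR 5,084,010.84 ÷ 0.07899 = NOK 64,362,714.77
NOK 64,362,714.77 × 0.08016 = GBP 5,159,315.22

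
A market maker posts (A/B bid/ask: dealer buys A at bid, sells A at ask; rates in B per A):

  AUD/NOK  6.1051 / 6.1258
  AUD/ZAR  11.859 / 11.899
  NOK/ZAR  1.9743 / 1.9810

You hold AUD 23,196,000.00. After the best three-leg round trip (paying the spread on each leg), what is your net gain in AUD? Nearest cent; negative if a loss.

Net profit: AUD 300,791.49

Best loop AUD → NOK → ZAR → AUD:
AUD 23,196,000.00 × 6.1051 (sell AUD at bid) = NOK 141,613,899.60
NOK 141,613,899.60 × 1.9743 (sell NOK at bid) = ZAR 279,588,321.98
ZAR 279,588,321.98 ÷ 11.899 (buy AUD at ask) = AUD 23,496,791.49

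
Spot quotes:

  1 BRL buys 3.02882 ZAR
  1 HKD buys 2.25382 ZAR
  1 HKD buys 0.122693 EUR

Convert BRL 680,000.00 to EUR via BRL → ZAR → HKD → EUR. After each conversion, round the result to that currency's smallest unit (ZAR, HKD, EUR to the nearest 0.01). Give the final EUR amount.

EUR 112,119.96

BRL 680,000.00 × 3.02882 = ZAR 2,059,597.60
ZAR 2,059,597.60 ÷ 2.25382 = HKD 913,825.24
HKD 913,825.24 × 0.122693 = EUR 112,119.96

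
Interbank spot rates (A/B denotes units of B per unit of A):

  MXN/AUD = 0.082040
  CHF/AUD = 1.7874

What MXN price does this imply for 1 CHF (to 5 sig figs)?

CHF/MXN = 21.787

1 CHF × 1.7874 = 1.7874 AUD
1.7874 AUD ÷ 0.082040 = 21.7869 MXN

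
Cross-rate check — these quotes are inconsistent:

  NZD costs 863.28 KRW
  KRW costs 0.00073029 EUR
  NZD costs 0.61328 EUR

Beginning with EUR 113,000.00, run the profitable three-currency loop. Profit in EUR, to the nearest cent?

Profit: EUR 3,162.69

Profitable loop is EUR → NZD → KRW → EUR:
EUR 113,000.00 ÷ 0.61328 = NZD 184,255.15
NZD 184,255.15 × 863.28 = KRW 159,063,788
KRW 159,063,788 × 0.00073029 = EUR 116,162.69
Profit = EUR 116,162.69 − EUR 113,000.00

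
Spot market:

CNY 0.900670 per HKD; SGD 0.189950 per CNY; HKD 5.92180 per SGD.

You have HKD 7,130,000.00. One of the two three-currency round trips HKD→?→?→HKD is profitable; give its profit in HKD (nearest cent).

Profitable loop is HKD → CNY → SGD → HKD:
HKD 7,130,000.00 × 0.900670 = CNY 6,421,777.10
CNY 6,421,777.10 × 0.189950 = SGD 1,219,816.56
SGD 1,219,816.56 × 5.92180 = HKD 7,223,509.71
Profit = HKD 7,223,509.71 − HKD 7,130,000.00

Profit: HKD 93,509.71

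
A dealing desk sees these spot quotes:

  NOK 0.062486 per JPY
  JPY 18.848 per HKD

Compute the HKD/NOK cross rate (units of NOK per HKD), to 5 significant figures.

1 HKD × 18.848 = 18.848 JPY
18.848 JPY × 0.062486 = 1.17774 NOK

HKD/NOK = 1.1777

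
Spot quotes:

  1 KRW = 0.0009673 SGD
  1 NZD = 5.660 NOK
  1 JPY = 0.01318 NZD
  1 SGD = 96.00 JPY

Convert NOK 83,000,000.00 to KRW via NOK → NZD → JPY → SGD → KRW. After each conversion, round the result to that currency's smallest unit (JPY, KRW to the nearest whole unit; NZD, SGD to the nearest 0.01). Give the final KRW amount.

KRW 11,981,572,770

NOK 83,000,000.00 ÷ 5.660 = NZD 14,664,310.95
NZD 14,664,310.95 ÷ 0.01318 = JPY 1,112,618,433
JPY 1,112,618,433 ÷ 96.00 = SGD 11,589,775.34
SGD 11,589,775.34 ÷ 0.0009673 = KRW 11,981,572,770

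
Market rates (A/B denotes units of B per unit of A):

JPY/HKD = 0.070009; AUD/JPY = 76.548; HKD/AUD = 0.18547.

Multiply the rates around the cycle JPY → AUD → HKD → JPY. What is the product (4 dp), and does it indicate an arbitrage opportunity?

1.0061 (arbitrage exists)

Around JPY → AUD → HKD → JPY: 1 ÷ 76.548 ÷ 0.18547 ÷ 0.070009 = 1.006094
Product > 1; profitable direction is JPY → AUD → HKD → JPY.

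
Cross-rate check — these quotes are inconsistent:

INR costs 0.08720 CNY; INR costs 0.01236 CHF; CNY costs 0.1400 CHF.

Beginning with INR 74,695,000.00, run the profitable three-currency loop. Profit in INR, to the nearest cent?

Profit: INR 930,016.38

Profitable loop is INR → CHF → CNY → INR:
INR 74,695,000.00 × 0.01236 = CHF 923,230.20
CHF 923,230.20 ÷ 0.1400 = CNY 6,594,501.43
CNY 6,594,501.43 ÷ 0.08720 = INR 75,625,016.38
Profit = INR 75,625,016.38 − INR 74,695,000.00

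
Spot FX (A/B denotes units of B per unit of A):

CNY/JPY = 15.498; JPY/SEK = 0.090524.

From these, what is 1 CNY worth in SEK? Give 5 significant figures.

1 CNY × 15.498 = 15.498 JPY
15.498 JPY × 0.090524 = 1.40294 SEK

CNY/SEK = 1.4029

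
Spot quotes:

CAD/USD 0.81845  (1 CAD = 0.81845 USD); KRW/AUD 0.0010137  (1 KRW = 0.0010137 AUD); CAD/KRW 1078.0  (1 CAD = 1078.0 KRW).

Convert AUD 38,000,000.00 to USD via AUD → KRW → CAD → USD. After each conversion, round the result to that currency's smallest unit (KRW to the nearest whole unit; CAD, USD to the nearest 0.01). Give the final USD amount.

AUD 38,000,000.00 ÷ 0.0010137 = KRW 37,486,435,829
KRW 37,486,435,829 ÷ 1078.0 = CAD 34,774,059.21
CAD 34,774,059.21 × 0.81845 = USD 28,460,828.76

USD 28,460,828.76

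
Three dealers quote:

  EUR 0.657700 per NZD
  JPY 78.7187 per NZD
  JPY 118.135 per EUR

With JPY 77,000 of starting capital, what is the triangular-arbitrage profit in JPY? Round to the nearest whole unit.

Profit: JPY 1,012

Profitable loop is JPY → EUR → NZD → JPY:
JPY 77,000 ÷ 118.135 = EUR 651.80
EUR 651.80 ÷ 0.657700 = NZD 991.02
NZD 991.02 × 78.7187 = JPY 78,012
Profit = JPY 78,012 − JPY 77,000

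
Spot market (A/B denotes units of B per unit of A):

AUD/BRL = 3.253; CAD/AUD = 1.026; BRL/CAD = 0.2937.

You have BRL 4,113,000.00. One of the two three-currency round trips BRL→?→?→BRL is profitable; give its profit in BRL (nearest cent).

Profitable loop is BRL → AUD → CAD → BRL:
BRL 4,113,000.00 ÷ 3.253 = AUD 1,264,371.35
AUD 1,264,371.35 ÷ 1.026 = CAD 1,232,330.75
CAD 1,232,330.75 ÷ 0.2937 = BRL 4,195,882.70
Profit = BRL 4,195,882.70 − BRL 4,113,000.00

Profit: BRL 82,882.70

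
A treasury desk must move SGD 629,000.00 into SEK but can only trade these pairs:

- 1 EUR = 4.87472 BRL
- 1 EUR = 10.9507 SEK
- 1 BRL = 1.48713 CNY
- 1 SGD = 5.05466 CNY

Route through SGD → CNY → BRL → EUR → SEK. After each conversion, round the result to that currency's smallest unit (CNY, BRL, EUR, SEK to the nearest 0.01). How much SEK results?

SGD 629,000.00 × 5.05466 = CNY 3,179,381.14
CNY 3,179,381.14 ÷ 1.48713 = BRL 2,137,930.87
BRL 2,137,930.87 ÷ 4.87472 = EUR 438,575.11
EUR 438,575.11 × 10.9507 = SEK 4,802,704.46

SEK 4,802,704.46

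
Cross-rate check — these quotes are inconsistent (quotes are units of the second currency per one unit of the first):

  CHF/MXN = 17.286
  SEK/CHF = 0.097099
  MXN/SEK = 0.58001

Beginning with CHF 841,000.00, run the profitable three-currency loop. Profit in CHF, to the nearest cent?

Profit: CHF 22,875.68

Profitable loop is CHF → SEK → MXN → CHF:
CHF 841,000.00 ÷ 0.097099 = SEK 8,661,263.25
SEK 8,661,263.25 ÷ 0.58001 = MXN 14,932,955.03
MXN 14,932,955.03 ÷ 17.286 = CHF 863,875.68
Profit = CHF 863,875.68 − CHF 841,000.00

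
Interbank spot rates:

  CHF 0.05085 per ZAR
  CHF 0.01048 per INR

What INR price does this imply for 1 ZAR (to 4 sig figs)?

ZAR/INR = 4.852

1 ZAR × 0.05085 = 0.05085 CHF
0.05085 CHF ÷ 0.01048 = 4.8521 INR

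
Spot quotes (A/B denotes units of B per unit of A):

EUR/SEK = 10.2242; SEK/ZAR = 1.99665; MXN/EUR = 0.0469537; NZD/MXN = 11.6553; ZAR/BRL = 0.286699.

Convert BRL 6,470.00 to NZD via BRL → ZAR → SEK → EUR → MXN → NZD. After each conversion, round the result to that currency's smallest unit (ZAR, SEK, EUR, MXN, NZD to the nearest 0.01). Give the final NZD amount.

BRL 6,470.00 ÷ 0.286699 = ZAR 22,567.22
ZAR 22,567.22 ÷ 1.99665 = SEK 11,302.54
SEK 11,302.54 ÷ 10.2242 = EUR 1,105.47
EUR 1,105.47 ÷ 0.0469537 = MXN 23,543.83
MXN 23,543.83 ÷ 11.6553 = NZD 2,020.01

NZD 2,020.01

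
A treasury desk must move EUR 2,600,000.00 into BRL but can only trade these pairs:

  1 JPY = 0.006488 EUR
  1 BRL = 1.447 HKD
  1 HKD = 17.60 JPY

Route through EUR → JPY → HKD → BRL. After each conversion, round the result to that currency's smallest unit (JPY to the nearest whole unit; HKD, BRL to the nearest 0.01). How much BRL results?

BRL 15,735,527.54

EUR 2,600,000.00 ÷ 0.006488 = JPY 400,739,827
JPY 400,739,827 ÷ 17.60 = HKD 22,769,308.35
HKD 22,769,308.35 ÷ 1.447 = BRL 15,735,527.54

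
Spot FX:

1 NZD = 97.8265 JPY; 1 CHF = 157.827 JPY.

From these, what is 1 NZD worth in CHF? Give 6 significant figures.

1 NZD × 97.8265 = 97.8265 JPY
97.8265 JPY ÷ 157.827 = 0.619834 CHF

NZD/CHF = 0.619834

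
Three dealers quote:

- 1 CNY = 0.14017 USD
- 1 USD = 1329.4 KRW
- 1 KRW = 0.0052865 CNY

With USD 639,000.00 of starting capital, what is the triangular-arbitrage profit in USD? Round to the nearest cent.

Profit: USD 9,667.10

Profitable loop is USD → CNY → KRW → USD:
USD 639,000.00 ÷ 0.14017 = CNY 4,558,750.09
CNY 4,558,750.09 ÷ 0.0052865 = KRW 862,338,048
KRW 862,338,048 ÷ 1329.4 = USD 648,667.10
Profit = USD 648,667.10 − USD 639,000.00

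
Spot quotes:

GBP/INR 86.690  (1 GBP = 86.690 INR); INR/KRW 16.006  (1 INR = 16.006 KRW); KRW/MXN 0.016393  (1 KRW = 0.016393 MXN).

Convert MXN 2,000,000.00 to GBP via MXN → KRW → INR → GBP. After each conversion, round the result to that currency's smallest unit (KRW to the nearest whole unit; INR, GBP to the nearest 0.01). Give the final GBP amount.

GBP 87,926.49

MXN 2,000,000.00 ÷ 0.016393 = KRW 122,003,294
KRW 122,003,294 ÷ 16.006 = INR 7,622,347.49
INR 7,622,347.49 ÷ 86.690 = GBP 87,926.49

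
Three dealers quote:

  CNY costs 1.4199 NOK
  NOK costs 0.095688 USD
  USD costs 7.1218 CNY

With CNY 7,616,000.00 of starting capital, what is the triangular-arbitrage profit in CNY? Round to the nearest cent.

Profitable loop is CNY → USD → NOK → CNY:
CNY 7,616,000.00 ÷ 7.1218 = USD 1,069,392.57
USD 1,069,392.57 ÷ 0.095688 = NOK 11,175,827.37
NOK 11,175,827.37 ÷ 1.4199 = CNY 7,870,855.25
Profit = CNY 7,870,855.25 − CNY 7,616,000.00

Profit: CNY 254,855.25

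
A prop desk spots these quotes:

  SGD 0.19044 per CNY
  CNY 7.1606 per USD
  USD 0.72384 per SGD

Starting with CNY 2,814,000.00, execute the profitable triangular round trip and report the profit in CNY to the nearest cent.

Profitable loop is CNY → USD → SGD → CNY:
CNY 2,814,000.00 ÷ 7.1606 = USD 392,983.83
USD 392,983.83 ÷ 0.72384 = SGD 542,915.32
SGD 542,915.32 ÷ 0.19044 = CNY 2,850,847.11
Profit = CNY 2,850,847.11 − CNY 2,814,000.00

Profit: CNY 36,847.11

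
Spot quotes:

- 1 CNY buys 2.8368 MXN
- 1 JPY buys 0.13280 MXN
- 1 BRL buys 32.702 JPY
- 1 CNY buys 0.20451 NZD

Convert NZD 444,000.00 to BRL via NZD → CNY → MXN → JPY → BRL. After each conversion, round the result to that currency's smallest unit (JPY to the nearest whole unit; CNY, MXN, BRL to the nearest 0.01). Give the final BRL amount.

NZD 444,000.00 ÷ 0.20451 = CNY 2,171,042.98
CNY 2,171,042.98 × 2.8368 = MXN 6,158,814.73
MXN 6,158,814.73 ÷ 0.13280 = JPY 46,376,617
JPY 46,376,617 ÷ 32.702 = BRL 1,418,158.43

BRL 1,418,158.43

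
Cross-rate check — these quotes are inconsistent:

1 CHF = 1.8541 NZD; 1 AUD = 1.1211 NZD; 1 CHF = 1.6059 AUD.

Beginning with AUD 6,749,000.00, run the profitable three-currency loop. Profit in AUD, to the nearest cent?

Profit: AUD 201,398.91

Profitable loop is AUD → CHF → NZD → AUD:
AUD 6,749,000.00 ÷ 1.6059 = CHF 4,202,627.81
CHF 4,202,627.81 × 1.8541 = NZD 7,792,092.22
NZD 7,792,092.22 ÷ 1.1211 = AUD 6,950,398.91
Profit = AUD 6,950,398.91 − AUD 6,749,000.00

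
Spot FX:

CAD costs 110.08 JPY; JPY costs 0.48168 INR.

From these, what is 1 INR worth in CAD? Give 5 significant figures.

INR/CAD = 0.018860

1 INR ÷ 0.48168 = 2.07607 JPY
2.07607 JPY ÷ 110.08 = 0.0188596 CAD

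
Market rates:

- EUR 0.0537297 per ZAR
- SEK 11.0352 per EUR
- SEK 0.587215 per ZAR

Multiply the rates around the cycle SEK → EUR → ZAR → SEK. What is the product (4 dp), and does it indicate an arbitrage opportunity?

Around SEK → EUR → ZAR → SEK: 1 ÷ 11.0352 ÷ 0.0537297 × 0.587215 = 0.990381
Product < 1; profitable direction is SEK → ZAR → EUR → SEK.

0.9904 (arbitrage exists)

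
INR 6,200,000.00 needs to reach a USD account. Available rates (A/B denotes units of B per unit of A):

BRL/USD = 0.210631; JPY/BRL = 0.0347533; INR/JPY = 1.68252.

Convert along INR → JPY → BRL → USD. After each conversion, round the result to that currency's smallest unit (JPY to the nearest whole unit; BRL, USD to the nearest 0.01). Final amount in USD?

USD 76,360.76

INR 6,200,000.00 × 1.68252 = JPY 10,431,624
JPY 10,431,624 × 0.0347533 = BRL 362,533.36
BRL 362,533.36 × 0.210631 = USD 76,360.76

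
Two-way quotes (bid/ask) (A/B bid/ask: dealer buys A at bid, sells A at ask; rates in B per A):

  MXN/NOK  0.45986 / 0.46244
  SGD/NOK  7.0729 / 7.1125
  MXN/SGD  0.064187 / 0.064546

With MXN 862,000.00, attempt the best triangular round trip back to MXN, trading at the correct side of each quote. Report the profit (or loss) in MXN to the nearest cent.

Best loop MXN → NOK → SGD → MXN:
MXN 862,000.00 × 0.45986 (sell MXN at bid) = NOK 396,399.32
NOK 396,399.32 ÷ 7.1125 (buy SGD at ask) = SGD 55,732.77
SGD 55,732.77 ÷ 0.064546 (buy MXN at ask) = MXN 863,458.14

Net profit: MXN 1,458.14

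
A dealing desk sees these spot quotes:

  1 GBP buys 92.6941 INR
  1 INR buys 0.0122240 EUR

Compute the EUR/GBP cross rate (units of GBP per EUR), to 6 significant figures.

1 EUR ÷ 0.0122240 = 81.8063 INR
81.8063 INR ÷ 92.6941 = 0.88254 GBP

EUR/GBP = 0.882540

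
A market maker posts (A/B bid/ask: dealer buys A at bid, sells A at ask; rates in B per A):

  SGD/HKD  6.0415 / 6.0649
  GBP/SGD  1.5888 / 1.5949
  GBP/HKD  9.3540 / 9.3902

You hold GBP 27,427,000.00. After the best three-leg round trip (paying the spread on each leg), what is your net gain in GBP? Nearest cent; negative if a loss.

Best loop GBP → SGD → HKD → GBP:
GBP 27,427,000.00 × 1.5888 (sell GBP at bid) = SGD 43,576,017.60
SGD 43,576,017.60 × 6.0415 (sell SGD at bid) = HKD 263,264,510.33
HKD 263,264,510.33 ÷ 9.3902 (buy GBP at ask) = GBP 28,036,091.92

Net profit: GBP 609,091.92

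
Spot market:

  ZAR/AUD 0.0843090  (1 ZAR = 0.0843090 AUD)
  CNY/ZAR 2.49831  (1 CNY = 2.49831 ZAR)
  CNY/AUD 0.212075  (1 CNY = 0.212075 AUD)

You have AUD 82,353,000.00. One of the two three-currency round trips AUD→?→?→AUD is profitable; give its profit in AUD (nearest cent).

Profit: AUD 564,965.15

Profitable loop is AUD → ZAR → CNY → AUD:
AUD 82,353,000.00 ÷ 0.0843090 = ZAR 976,799,629.93
ZAR 976,799,629.93 ÷ 2.49831 = CNY 390,984,157.26
CNY 390,984,157.26 × 0.212075 = AUD 82,917,965.15
Profit = AUD 82,917,965.15 − AUD 82,353,000.00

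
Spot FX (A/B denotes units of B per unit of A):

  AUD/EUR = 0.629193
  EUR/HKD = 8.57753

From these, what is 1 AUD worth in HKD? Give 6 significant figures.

1 AUD × 0.629193 = 0.629193 EUR
0.629193 EUR × 8.57753 = 5.39692 HKD

AUD/HKD = 5.39692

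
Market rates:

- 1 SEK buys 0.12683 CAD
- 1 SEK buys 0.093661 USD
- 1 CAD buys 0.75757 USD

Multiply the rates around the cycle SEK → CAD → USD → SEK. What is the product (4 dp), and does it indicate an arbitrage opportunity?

1.0259 (arbitrage exists)

Around SEK → CAD → USD → SEK: 1 × 0.12683 × 0.75757 ÷ 0.093661 = 1.025855
Product > 1; profitable direction is SEK → CAD → USD → SEK.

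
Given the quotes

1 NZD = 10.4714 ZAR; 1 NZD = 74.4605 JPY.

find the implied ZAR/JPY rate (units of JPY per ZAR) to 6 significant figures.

ZAR/JPY = 7.11084

1 ZAR ÷ 10.4714 = 0.0954982 NZD
0.0954982 NZD × 74.4605 = 7.11084 JPY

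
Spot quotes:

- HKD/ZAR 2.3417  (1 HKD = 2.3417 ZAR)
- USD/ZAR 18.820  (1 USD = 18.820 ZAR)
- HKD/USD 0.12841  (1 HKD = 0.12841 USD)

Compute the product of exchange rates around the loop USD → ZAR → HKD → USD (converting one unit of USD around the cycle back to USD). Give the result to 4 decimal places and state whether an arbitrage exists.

Around USD → ZAR → HKD → USD: 1 × 18.820 ÷ 2.3417 × 0.12841 = 1.032018
Product > 1; profitable direction is USD → ZAR → HKD → USD.

1.0320 (arbitrage exists)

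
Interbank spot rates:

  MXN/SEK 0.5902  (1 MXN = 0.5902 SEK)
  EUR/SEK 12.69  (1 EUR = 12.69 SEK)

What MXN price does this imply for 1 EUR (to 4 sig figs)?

1 EUR × 12.69 = 12.69 SEK
12.69 SEK ÷ 0.5902 = 21.5012 MXN

EUR/MXN = 21.50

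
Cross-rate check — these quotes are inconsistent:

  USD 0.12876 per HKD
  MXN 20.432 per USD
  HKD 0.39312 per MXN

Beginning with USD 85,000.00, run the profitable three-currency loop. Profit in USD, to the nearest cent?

Profitable loop is USD → MXN → HKD → USD:
USD 85,000.00 × 20.432 = MXN 1,736,720.00
MXN 1,736,720.00 × 0.39312 = HKD 682,739.37
HKD 682,739.37 × 0.12876 = USD 87,909.52
Profit = USD 87,909.52 − USD 85,000.00

Profit: USD 2,909.52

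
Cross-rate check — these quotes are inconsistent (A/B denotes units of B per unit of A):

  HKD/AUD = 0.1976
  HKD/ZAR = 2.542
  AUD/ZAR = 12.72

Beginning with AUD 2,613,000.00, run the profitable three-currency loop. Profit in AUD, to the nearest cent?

Profitable loop is AUD → HKD → ZAR → AUD:
AUD 2,613,000.00 ÷ 0.1976 = HKD 13,223,684.21
HKD 13,223,684.21 × 2.542 = ZAR 33,614,605.26
ZAR 33,614,605.26 ÷ 12.72 = AUD 2,642,657.65
Profit = AUD 2,642,657.65 − AUD 2,613,000.00

Profit: AUD 29,657.65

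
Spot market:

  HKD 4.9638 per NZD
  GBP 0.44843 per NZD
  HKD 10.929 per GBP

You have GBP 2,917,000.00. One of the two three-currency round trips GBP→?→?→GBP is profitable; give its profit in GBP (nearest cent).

Profit: GBP 37,443.02

Profitable loop is GBP → NZD → HKD → GBP:
GBP 2,917,000.00 ÷ 0.44843 = NZD 6,504,917.16
NZD 6,504,917.16 × 4.9638 = HKD 32,289,107.78
HKD 32,289,107.78 ÷ 10.929 = GBP 2,954,443.02
Profit = GBP 2,954,443.02 − GBP 2,917,000.00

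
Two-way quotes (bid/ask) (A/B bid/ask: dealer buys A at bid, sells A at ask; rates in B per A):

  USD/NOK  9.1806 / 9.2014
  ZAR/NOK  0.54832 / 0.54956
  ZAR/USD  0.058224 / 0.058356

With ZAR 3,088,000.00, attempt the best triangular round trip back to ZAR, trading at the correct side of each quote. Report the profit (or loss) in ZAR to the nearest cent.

Best loop ZAR → NOK → USD → ZAR:
ZAR 3,088,000.00 × 0.54832 (sell ZAR at bid) = NOK 1,693,212.16
NOK 1,693,212.16 ÷ 9.2014 (buy USD at ask) = USD 184,016.80
USD 184,016.80 ÷ 0.058356 (buy ZAR at ask) = ZAR 3,153,348.37

Net profit: ZAR 65,348.37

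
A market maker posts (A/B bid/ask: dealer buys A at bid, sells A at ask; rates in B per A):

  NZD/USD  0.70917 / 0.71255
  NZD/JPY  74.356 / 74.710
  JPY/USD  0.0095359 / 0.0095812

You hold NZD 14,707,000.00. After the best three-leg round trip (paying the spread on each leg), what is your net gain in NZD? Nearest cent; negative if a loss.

Best loop NZD → JPY → USD → NZD:
NZD 14,707,000.00 × 74.356 (sell NZD at bid) = JPY 1,093,553,692
JPY 1,093,553,692 × 0.0095359 (sell JPY at bid) = USD 10,428,018.65
USD 10,428,018.65 ÷ 0.71255 (buy NZD at ask) = NZD 14,634,788.65

Net result: NZD -72,211.35 (no profitable arbitrage after spreads)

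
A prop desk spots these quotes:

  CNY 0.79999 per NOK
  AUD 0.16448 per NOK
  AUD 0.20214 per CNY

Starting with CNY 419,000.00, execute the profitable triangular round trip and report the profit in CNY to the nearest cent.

Profitable loop is CNY → NOK → AUD → CNY:
CNY 419,000.00 ÷ 0.79999 = NOK 523,756.55
NOK 523,756.55 × 0.16448 = AUD 86,147.48
AUD 86,147.48 ÷ 0.20214 = CNY 426,177.29
Profit = CNY 426,177.29 − CNY 419,000.00

Profit: CNY 7,177.29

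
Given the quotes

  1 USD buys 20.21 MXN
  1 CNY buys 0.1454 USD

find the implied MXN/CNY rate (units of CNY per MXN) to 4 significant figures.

MXN/CNY = 0.3403

1 MXN ÷ 20.21 = 0.0494805 USD
0.0494805 USD ÷ 0.1454 = 0.340306 CNY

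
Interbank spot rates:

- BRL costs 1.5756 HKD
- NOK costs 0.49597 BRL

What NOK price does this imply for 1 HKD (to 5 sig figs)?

HKD/NOK = 1.2797

1 HKD ÷ 1.5756 = 0.634679 BRL
0.634679 BRL ÷ 0.49597 = 1.27967 NOK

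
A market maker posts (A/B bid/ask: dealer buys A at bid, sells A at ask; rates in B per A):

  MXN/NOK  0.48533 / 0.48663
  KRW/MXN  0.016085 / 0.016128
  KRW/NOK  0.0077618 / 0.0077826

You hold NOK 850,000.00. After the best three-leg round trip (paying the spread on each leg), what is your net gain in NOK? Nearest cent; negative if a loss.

Best loop NOK → KRW → MXN → NOK:
NOK 850,000.00 ÷ 0.0077826 (buy KRW at ask) = KRW 109,217,999
KRW 109,217,999 × 0.016085 (sell KRW at bid) = MXN 1,756,771.52
MXN 1,756,771.52 × 0.48533 (sell MXN at bid) = NOK 852,613.92

Net profit: NOK 2,613.92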